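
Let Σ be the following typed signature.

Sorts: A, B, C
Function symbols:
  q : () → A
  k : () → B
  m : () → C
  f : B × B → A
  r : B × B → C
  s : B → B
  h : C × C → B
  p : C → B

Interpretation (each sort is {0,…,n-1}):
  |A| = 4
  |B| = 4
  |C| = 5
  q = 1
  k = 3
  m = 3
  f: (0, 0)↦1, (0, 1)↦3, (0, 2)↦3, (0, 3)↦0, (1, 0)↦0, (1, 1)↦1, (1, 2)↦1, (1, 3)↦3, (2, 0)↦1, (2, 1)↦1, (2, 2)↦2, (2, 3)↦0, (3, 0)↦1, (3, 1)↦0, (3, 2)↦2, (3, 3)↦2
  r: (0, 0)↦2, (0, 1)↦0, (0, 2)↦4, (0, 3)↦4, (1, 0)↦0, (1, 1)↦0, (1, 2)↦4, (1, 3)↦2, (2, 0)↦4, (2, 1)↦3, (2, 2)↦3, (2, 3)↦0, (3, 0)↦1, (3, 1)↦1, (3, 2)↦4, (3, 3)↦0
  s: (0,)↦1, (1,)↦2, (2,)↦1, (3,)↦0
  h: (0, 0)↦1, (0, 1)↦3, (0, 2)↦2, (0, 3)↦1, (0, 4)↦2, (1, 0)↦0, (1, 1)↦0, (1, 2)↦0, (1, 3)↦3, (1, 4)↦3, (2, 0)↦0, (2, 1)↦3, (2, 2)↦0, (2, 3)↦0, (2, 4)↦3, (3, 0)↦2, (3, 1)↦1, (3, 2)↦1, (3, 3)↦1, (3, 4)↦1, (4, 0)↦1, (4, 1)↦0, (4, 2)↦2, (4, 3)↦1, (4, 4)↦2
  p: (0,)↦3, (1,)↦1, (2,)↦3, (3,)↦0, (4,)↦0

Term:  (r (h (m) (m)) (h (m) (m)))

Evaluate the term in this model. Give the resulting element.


value = 0

  m = 3
  m = 3
  (h (m) (m)) = h(3, 3) = 1
  m = 3
  m = 3
  (h (m) (m)) = h(3, 3) = 1
  (r (h (m) (m)) (h (m) (m))) = r(1, 1) = 0


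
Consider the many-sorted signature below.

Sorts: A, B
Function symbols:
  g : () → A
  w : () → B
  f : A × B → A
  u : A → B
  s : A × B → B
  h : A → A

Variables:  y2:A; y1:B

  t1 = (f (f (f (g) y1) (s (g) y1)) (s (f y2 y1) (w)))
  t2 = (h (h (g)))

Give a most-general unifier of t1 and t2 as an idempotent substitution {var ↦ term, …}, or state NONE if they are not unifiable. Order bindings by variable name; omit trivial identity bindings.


NONE (not unifiable)

head clash or occurs-check failure — not unifiable


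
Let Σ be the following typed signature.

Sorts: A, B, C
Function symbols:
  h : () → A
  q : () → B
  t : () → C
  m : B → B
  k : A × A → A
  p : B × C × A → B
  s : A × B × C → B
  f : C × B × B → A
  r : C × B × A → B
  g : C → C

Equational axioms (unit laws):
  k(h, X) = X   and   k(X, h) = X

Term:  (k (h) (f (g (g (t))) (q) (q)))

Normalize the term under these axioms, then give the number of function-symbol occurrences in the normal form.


1. (k (h) (f (g (g (t))) (q) (q)))  →  (f (g (g (t))) (q) (q))
normal form: (f (g (g (t))) (q) (q))

size = 6


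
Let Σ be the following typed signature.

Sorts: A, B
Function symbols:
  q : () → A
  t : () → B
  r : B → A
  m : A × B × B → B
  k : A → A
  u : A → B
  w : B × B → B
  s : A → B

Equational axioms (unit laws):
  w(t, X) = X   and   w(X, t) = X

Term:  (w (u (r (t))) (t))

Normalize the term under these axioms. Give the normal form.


normal form = (u (r (t)))

1. (w (u (r (t))) (t))  →  (u (r (t)))


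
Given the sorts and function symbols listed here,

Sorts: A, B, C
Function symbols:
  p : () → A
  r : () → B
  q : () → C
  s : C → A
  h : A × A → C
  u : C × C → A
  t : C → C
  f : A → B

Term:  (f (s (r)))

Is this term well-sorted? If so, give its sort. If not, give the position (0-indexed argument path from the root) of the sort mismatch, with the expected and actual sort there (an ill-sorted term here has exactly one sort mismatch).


ill-sorted at position [0, 0]: expected C, got B

    (r) : B
  (s (r)) : ✗ arg 0 at [0, 0] has sort B, expected C


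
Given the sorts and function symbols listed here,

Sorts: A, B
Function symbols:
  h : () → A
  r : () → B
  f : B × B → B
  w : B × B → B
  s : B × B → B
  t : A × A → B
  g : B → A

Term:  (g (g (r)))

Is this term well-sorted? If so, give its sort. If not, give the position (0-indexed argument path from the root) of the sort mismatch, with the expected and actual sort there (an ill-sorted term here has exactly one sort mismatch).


ill-sorted at position [0]: expected B, got A

    (r) : B
  (g (r)) : A
(g (g (r))) : ✗ arg 0 at [0] has sort A, expected B


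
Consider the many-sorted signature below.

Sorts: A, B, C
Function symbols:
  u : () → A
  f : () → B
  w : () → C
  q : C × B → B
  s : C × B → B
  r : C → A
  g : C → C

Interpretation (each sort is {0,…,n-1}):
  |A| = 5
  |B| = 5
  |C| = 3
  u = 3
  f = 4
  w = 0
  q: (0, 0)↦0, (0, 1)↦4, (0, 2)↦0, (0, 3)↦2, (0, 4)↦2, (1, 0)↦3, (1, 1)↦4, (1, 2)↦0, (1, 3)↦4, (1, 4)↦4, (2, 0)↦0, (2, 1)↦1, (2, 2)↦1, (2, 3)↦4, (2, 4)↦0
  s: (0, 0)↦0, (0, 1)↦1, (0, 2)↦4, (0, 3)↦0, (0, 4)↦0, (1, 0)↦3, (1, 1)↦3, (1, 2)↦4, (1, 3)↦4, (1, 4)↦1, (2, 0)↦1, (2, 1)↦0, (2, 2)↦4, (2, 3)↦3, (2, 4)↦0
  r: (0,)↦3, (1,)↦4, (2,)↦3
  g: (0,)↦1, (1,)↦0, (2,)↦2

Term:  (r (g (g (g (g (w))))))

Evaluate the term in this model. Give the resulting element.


  w = 0
  (g (w)) = g(0,) = 1
  (g (g (w))) = g(1,) = 0
  (g (g (g (w)))) = g(0,) = 1
  (g (g (g (g (w))))) = g(1,) = 0
  (r (g (g (g (g (w)))))) = r(0,) = 3

value = 3


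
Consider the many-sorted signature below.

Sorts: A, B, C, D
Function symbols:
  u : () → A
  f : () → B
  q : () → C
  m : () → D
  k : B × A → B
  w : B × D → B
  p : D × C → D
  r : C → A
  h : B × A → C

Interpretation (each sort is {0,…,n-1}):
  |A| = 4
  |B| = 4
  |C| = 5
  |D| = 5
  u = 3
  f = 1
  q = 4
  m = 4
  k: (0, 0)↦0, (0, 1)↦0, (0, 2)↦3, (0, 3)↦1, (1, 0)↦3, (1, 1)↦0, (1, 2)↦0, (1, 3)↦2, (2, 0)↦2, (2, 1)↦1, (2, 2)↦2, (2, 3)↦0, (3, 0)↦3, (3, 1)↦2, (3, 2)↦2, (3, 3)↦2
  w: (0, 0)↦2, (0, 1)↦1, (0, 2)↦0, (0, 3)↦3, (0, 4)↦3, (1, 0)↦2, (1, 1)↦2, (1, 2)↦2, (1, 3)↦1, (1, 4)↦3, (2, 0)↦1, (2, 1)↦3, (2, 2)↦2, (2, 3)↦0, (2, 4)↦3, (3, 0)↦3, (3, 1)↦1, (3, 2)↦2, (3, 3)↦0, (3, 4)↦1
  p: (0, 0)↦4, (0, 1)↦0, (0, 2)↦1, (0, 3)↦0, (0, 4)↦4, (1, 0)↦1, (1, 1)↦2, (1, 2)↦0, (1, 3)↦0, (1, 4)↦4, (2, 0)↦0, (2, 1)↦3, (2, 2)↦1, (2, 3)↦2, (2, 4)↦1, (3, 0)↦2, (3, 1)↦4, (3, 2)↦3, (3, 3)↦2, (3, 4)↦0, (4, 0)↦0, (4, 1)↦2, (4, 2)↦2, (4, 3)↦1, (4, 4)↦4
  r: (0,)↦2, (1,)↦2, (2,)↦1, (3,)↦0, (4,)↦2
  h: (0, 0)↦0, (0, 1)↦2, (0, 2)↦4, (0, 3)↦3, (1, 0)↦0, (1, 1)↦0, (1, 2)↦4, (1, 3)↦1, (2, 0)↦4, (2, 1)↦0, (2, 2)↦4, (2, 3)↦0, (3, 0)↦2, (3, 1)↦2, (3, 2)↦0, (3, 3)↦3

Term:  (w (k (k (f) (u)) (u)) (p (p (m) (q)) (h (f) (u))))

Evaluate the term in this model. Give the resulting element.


  f = 1
  u = 3
  (k (f) (u)) = k(1, 3) = 2
  u = 3
  (k (k (f) (u)) (u)) = k(2, 3) = 0
  m = 4
  q = 4
  (p (m) (q)) = p(4, 4) = 4
  f = 1
  u = 3
  (h (f) (u)) = h(1, 3) = 1
  (p (p (m) (q)) (h (f) (u))) = p(4, 1) = 2
  (w (k (k (f) (u)) (u)) (p (p (m) (q)) (h (f) (u)))) = w(0, 2) = 0

value = 0


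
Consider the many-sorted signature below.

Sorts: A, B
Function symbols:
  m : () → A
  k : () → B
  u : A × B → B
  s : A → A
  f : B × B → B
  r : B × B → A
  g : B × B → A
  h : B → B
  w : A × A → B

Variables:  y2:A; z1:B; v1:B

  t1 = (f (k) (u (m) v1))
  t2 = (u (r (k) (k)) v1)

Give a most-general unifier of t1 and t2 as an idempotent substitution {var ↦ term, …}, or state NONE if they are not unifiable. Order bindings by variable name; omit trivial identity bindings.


head clash or occurs-check failure — not unifiable

NONE (not unifiable)


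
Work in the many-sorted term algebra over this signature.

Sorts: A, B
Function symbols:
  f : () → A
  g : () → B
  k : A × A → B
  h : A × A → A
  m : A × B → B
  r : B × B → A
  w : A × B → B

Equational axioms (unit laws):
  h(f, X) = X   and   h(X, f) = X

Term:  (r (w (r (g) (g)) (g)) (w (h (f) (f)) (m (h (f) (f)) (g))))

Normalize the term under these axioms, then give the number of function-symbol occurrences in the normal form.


1. (r (w (r (g) (g)) (g)) (w (h (f) (f)) (m (h (f) (f)) (g))))  →  (r (w (r (g) (g)) (g)) (w (f) (m (h (f) (f)) (g))))
2. (r (w (r (g) (g)) (g)) (w (f) (m (h (f) (f)) (g))))  →  (r (w (r (g) (g)) (g)) (w (f) (m (f) (g))))
normal form: (r (w (r (g) (g)) (g)) (w (f) (m (f) (g))))

size = 11


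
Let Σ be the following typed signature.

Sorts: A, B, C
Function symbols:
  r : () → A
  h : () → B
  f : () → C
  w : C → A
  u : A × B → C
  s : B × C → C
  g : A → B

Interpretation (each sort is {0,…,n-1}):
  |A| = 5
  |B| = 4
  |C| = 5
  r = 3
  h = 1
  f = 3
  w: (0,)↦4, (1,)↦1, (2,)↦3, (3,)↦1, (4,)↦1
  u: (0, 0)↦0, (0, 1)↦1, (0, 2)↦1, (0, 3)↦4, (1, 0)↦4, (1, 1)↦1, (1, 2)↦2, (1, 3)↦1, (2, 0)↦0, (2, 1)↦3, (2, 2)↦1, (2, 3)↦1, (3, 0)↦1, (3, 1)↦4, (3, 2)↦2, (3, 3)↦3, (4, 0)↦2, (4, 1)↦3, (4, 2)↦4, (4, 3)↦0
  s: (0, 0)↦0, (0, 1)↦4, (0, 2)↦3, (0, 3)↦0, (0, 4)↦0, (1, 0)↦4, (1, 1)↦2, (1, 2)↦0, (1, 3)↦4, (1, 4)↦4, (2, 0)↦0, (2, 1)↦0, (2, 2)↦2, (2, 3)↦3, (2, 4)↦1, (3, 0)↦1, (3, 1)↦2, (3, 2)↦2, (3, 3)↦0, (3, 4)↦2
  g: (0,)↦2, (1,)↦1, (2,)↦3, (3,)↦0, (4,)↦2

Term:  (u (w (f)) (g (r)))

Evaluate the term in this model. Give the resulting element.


value = 4

  f = 3
  (w (f)) = w(3,) = 1
  r = 3
  (g (r)) = g(3,) = 0
  (u (w (f)) (g (r))) = u(1, 0) = 4


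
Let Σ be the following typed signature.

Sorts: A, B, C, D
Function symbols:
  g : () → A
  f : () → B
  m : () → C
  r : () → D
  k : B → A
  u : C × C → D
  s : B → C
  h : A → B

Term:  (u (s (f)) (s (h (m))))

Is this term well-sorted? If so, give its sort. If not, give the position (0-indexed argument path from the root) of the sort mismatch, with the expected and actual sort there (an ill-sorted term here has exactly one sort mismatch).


    (f) : B
  (s (f)) : C
      (m) : C
    (h (m)) : ✗ arg 0 at [1, 0, 0] has sort C, expected A

ill-sorted at position [1, 0, 0]: expected A, got C


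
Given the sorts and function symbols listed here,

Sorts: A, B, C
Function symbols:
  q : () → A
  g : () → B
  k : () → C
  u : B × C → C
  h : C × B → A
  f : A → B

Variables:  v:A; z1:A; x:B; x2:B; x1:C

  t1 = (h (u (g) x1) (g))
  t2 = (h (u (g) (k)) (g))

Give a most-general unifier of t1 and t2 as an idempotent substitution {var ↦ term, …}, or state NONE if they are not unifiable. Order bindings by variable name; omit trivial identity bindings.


{x1 ↦ (k)}


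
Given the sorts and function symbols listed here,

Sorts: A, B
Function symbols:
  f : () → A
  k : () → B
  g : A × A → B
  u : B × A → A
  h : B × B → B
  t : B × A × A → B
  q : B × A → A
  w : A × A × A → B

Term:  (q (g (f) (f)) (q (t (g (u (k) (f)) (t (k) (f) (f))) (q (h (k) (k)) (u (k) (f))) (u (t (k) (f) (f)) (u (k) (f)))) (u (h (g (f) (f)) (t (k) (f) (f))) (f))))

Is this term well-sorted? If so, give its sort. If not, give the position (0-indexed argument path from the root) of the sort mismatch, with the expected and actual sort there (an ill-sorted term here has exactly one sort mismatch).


ill-sorted at position [1, 0, 0, 1]: expected A, got B

    (f) : A
    (f) : A
  (g (f) (f)) : B
          (k) : B
          (f) : A
        (u (k) (f)) : A
          (k) : B
          (f) : A
          (f) : A
        (t (k) (f) (f)) : B
      (g (u (k) (f)) (t (k) (f) (f))) : ✗ arg 1 at [1, 0, 0, 1] has sort B, expected A
          (k) : B
          (k) : B
        (h (k) (k)) : B
          (k) : B
          (f) : A
        (u (k) (f)) : A
      (q (h (k) (k)) (u (k) (f))) : A
          (k) : B
          (f) : A
          (f) : A
        (t (k) (f) (f)) : B
          (k) : B
          (f) : A
        (u (k) (f)) : A
      (u (t (k) (f) (f)) (u (k) (f))) : A
          (f) : A
          (f) : A
        (g (f) (f)) : B
          (k) : B
          (f) : A
          (f) : A
        (t (k) (f) (f)) : B
      (h (g (f) (f)) (t (k) (f) (f))) : B
      (f) : A
    (u (h (g (f) (f)) (t (k) (f) (f))) (f)) : A


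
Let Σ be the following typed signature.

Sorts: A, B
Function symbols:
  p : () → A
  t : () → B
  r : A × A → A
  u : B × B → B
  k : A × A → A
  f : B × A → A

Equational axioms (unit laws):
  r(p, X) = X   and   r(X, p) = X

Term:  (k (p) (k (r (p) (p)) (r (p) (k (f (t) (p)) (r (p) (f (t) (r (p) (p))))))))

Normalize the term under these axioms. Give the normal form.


1. (k (p) (k (r (p) (p)) (r (p) (k (f (t) (p)) (r (p) (f (t) (r (p) (p))))))))  →  (k (p) (k (p) (r (p) (k (f (t) (p)) (r (p) (f (t) (r (p) (p))))))))
2. (k (p) (k (p) (r (p) (k (f (t) (p)) (r (p) (f (t) (r (p) (p))))))))  →  (k (p) (k (p) (k (f (t) (p)) (r (p) (f (t) (r (p) (p)))))))
3. (k (p) (k (p) (k (f (t) (p)) (r (p) (f (t) (r (p) (p)))))))  →  (k (p) (k (p) (k (f (t) (p)) (f (t) (r (p) (p))))))
4. (k (p) (k (p) (k (f (t) (p)) (f (t) (r (p) (p))))))  →  (k (p) (k (p) (k (f (t) (p)) (f (t) (p)))))

normal form = (k (p) (k (p) (k (f (t) (p)) (f (t) (p)))))


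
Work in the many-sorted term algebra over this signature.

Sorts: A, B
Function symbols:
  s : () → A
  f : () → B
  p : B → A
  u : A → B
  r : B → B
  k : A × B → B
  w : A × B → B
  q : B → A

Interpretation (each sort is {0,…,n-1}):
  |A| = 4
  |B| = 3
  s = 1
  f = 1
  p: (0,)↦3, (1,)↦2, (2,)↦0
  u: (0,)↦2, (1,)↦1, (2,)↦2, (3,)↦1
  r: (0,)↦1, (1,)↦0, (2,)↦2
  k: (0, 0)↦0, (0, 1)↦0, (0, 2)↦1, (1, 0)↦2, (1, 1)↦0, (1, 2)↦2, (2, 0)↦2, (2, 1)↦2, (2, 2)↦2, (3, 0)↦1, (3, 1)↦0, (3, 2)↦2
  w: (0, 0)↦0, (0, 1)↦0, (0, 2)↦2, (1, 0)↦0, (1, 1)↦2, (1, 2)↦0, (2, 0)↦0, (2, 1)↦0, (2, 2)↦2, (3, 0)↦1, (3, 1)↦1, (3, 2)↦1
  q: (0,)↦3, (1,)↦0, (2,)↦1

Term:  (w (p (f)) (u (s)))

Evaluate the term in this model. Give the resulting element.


  f = 1
  (p (f)) = p(1,) = 2
  s = 1
  (u (s)) = u(1,) = 1
  (w (p (f)) (u (s))) = w(2, 1) = 0

value = 0


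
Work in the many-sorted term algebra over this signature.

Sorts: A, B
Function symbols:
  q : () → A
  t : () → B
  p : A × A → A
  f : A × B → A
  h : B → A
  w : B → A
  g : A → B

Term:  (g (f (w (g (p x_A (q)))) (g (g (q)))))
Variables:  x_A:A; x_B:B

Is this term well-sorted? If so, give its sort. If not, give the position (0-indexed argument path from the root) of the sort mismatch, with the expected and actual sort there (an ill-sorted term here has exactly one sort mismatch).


ill-sorted at position [0, 1, 0]: expected A, got B

          x_A : A
          (q) : A
        (p x_A (q)) : A
      (g (p x_A (q))) : B
    (w (g (p x_A (q)))) : A
        (q) : A
      (g (q)) : B
    (g (g (q))) : ✗ arg 0 at [0, 1, 0] has sort B, expected A


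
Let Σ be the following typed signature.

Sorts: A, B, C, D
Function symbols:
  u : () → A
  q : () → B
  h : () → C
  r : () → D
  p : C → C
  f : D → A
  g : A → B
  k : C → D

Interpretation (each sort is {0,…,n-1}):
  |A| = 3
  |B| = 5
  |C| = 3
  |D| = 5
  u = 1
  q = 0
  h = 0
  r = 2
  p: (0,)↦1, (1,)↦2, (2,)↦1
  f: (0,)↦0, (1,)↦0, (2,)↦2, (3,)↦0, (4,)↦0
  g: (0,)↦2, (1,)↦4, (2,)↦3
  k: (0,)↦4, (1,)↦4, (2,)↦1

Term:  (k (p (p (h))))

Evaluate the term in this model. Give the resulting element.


  h = 0
  (p (h)) = p(0,) = 1
  (p (p (h))) = p(1,) = 2
  (k (p (p (h)))) = k(2,) = 1

value = 1


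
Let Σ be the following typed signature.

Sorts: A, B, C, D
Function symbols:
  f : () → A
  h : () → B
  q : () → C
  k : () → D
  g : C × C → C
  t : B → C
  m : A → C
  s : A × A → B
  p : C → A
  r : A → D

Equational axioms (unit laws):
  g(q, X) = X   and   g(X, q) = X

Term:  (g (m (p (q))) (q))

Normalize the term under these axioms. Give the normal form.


normal form = (m (p (q)))

1. (g (m (p (q))) (q))  →  (m (p (q)))


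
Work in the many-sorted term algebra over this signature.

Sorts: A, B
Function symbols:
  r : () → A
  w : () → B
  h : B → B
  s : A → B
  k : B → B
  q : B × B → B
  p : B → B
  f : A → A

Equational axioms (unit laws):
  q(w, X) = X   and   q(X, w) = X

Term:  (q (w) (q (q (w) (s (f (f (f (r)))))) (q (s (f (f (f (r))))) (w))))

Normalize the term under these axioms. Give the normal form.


1. (q (w) (q (q (w) (s (f (f (f (r)))))) (q (s (f (f (f (r))))) (w))))  →  (q (q (w) (s (f (f (f (r)))))) (q (s (f (f (f (r))))) (w)))
2. (q (q (w) (s (f (f (f (r)))))) (q (s (f (f (f (r))))) (w)))  →  (q (s (f (f (f (r))))) (q (s (f (f (f (r))))) (w)))
3. (q (s (f (f (f (r))))) (q (s (f (f (f (r))))) (w)))  →  (q (s (f (f (f (r))))) (s (f (f (f (r))))))

normal form = (q (s (f (f (f (r))))) (s (f (f (f (r))))))


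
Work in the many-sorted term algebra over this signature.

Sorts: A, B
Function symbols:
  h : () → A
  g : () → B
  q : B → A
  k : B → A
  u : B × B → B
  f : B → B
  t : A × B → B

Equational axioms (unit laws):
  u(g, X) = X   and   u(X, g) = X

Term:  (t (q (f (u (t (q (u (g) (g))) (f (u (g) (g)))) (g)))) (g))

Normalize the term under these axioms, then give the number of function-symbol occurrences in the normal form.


size = 9

1. (t (q (f (u (t (q (u (g) (g))) (f (u (g) (g)))) (g)))) (g))  →  (t (q (f (t (q (u (g) (g))) (f (u (g) (g)))))) (g))
2. (t (q (f (t (q (u (g) (g))) (f (u (g) (g)))))) (g))  →  (t (q (f (t (q (g)) (f (u (g) (g)))))) (g))
3. (t (q (f (t (q (g)) (f (u (g) (g)))))) (g))  →  (t (q (f (t (q (g)) (f (g))))) (g))
normal form: (t (q (f (t (q (g)) (f (g))))) (g))


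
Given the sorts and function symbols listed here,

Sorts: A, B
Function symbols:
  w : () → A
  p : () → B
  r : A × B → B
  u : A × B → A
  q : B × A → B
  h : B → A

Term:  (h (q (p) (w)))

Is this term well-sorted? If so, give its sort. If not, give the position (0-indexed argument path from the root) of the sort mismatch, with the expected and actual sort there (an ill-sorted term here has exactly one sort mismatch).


    (p) : B
    (w) : A
  (q (p) (w)) : B
(h (q (p) (w))) : A

well-sorted; sort = A


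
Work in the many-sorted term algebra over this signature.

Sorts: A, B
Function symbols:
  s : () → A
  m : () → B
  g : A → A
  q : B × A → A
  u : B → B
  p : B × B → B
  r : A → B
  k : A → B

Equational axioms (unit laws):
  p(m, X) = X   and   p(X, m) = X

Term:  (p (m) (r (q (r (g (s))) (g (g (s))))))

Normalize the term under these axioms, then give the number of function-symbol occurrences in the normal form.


size = 8

1. (p (m) (r (q (r (g (s))) (g (g (s))))))  →  (r (q (r (g (s))) (g (g (s)))))
normal form: (r (q (r (g (s))) (g (g (s)))))


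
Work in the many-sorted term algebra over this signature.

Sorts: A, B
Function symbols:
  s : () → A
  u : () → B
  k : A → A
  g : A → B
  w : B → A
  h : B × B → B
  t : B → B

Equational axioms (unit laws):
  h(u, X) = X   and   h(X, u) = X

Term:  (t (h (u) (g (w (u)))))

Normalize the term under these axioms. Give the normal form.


1. (t (h (u) (g (w (u)))))  →  (t (g (w (u))))

normal form = (t (g (w (u))))


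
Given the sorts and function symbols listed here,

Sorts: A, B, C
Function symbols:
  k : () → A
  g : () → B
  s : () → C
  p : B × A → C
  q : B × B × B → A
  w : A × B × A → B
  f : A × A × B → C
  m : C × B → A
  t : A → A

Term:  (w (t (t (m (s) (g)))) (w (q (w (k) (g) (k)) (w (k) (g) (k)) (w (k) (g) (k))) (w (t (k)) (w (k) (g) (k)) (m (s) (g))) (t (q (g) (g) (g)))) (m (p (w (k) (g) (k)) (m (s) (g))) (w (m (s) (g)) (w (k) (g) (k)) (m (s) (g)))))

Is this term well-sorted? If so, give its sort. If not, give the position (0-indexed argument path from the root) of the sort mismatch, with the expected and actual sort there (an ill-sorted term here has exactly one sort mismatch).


well-sorted; sort = B

        (s) : C
        (g) : B
      (m (s) (g)) : A
    (t (m (s) (g))) : A
  (t (t (m (s) (g)))) : A
        (k) : A
        (g) : B
        (k) : A
      (w (k) (g) (k)) : B
        (k) : A
        (g) : B
        (k) : A
      (w (k) (g) (k)) : B
        (k) : A
        (g) : B
        (k) : A
      (w (k) (g) (k)) : B
    (q (w (k) (g) (k)) (w (k) (g) (k)) (w (k) (g) (k))) : A
        (k) : A
      (t (k)) : A
        (k) : A
        (g) : B
        (k) : A
      (w (k) (g) (k)) : B
        (s) : C
        (g) : B
      (m (s) (g)) : A
    (w (t (k)) (w (k) (g) (k)) (m (s) (g))) : B
        (g) : B
        (g) : B
        (g) : B
      (q (g) (g) (g)) : A
    (t (q (g) (g) (g))) : A
  (w (q (w (k) (g) (k)) (w (k) (g) (k)) (w (k) (g) (k))) (w (t (k)) (w (k) (g) (k)) (m (s) (g))) (t (q (g) (g) (g)))) : B
        (k) : A
        (g) : B
        (k) : A
      (w (k) (g) (k)) : B
        (s) : C
        (g) : B
      (m (s) (g)) : A
    (p (w (k) (g) (k)) (m (s) (g))) : C
        (s) : C
        (g) : B
      (m (s) (g)) : A
        (k) : A
        (g) : B
        (k) : A
      (w (k) (g) (k)) : B
        (s) : C
        (g) : B
      (m (s) (g)) : A
    (w (m (s) (g)) (w (k) (g) (k)) (m (s) (g))) : B
  (m (p (w (k) (g) (k)) (m (s) (g))) (w (m (s) (g)) (w (k) (g) (k)) (m (s) (g)))) : A
(w (t (t (m (s) (g)))) (w (q (w (k) (g) (k)) (w (k) (g) (k)) (w (k) (g) (k))) (w (t (k)) (w (k) (g) (k)) (m (s) (g))) (t (q (g) (g) (g)))) (m (p (w (k) (g) (k)) (m (s) (g))) (w (m (s) (g)) (w (k) (g) (k)) (m (s) (g))))) : B


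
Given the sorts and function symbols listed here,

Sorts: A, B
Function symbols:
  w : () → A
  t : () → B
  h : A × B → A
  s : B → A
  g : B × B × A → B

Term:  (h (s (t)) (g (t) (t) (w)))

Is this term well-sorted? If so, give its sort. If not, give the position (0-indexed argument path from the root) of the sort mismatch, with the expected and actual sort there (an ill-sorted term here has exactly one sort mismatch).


well-sorted; sort = A

    (t) : B
  (s (t)) : A
    (t) : B
    (t) : B
    (w) : A
  (g (t) (t) (w)) : B
(h (s (t)) (g (t) (t) (w))) : A


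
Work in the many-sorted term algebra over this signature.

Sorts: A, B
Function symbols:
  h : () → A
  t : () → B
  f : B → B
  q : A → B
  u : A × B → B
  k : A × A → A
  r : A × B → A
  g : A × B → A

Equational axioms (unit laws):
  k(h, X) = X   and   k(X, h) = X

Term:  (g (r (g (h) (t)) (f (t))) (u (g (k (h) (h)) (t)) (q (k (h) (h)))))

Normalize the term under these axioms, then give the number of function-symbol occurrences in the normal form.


size = 13

1. (g (r (g (h) (t)) (f (t))) (u (g (k (h) (h)) (t)) (q (k (h) (h)))))  →  (g (r (g (h) (t)) (f (t))) (u (g (h) (t)) (q (k (h) (h)))))
2. (g (r (g (h) (t)) (f (t))) (u (g (h) (t)) (q (k (h) (h)))))  →  (g (r (g (h) (t)) (f (t))) (u (g (h) (t)) (q (h))))
normal form: (g (r (g (h) (t)) (f (t))) (u (g (h) (t)) (q (h))))


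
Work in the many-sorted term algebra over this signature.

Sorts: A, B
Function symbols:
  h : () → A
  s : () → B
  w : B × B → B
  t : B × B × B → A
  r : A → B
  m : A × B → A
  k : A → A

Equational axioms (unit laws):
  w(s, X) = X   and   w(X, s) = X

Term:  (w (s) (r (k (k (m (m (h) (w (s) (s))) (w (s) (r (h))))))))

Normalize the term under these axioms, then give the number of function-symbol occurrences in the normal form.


size = 9

1. (w (s) (r (k (k (m (m (h) (w (s) (s))) (w (s) (r (h))))))))  →  (r (k (k (m (m (h) (w (s) (s))) (w (s) (r (h)))))))
2. (r (k (k (m (m (h) (w (s) (s))) (w (s) (r (h)))))))  →  (r (k (k (m (m (h) (s)) (w (s) (r (h)))))))
3. (r (k (k (m (m (h) (s)) (w (s) (r (h)))))))  →  (r (k (k (m (m (h) (s)) (r (h))))))
normal form: (r (k (k (m (m (h) (s)) (r (h))))))


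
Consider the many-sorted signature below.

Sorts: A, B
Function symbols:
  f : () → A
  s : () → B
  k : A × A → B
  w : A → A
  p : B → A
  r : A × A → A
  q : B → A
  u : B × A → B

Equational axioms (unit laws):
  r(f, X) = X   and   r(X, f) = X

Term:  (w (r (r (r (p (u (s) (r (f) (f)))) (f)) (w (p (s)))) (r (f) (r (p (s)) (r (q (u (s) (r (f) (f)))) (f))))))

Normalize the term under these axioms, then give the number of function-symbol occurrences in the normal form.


size = 17

1. (w (r (r (r (p (u (s) (r (f) (f)))) (f)) (w (p (s)))) (r (f) (r (p (s)) (r (q (u (s) (r (f) (f)))) (f))))))  →  (w (r (r (p (u (s) (r (f) (f)))) (w (p (s)))) (r (f) (r (p (s)) (r (q (u (s) (r (f) (f)))) (f))))))
2. (w (r (r (p (u (s) (r (f) (f)))) (w (p (s)))) (r (f) (r (p (s)) (r (q (u (s) (r (f) (f)))) (f))))))  →  (w (r (r (p (u (s) (f))) (w (p (s)))) (r (f) (r (p (s)) (r (q (u (s) (r (f) (f)))) (f))))))
3. (w (r (r (p (u (s) (f))) (w (p (s)))) (r (f) (r (p (s)) (r (q (u (s) (r (f) (f)))) (f))))))  →  (w (r (r (p (u (s) (f))) (w (p (s)))) (r (p (s)) (r (q (u (s) (r (f) (f)))) (f)))))
4. (w (r (r (p (u (s) (f))) (w (p (s)))) (r (p (s)) (r (q (u (s) (r (f) (f)))) (f)))))  →  (w (r (r (p (u (s) (f))) (w (p (s)))) (r (p (s)) (q (u (s) (r (f) (f)))))))
5. (w (r (r (p (u (s) (f))) (w (p (s)))) (r (p (s)) (q (u (s) (r (f) (f)))))))  →  (w (r (r (p (u (s) (f))) (w (p (s)))) (r (p (s)) (q (u (s) (f))))))
normal form: (w (r (r (p (u (s) (f))) (w (p (s)))) (r (p (s)) (q (u (s) (f))))))


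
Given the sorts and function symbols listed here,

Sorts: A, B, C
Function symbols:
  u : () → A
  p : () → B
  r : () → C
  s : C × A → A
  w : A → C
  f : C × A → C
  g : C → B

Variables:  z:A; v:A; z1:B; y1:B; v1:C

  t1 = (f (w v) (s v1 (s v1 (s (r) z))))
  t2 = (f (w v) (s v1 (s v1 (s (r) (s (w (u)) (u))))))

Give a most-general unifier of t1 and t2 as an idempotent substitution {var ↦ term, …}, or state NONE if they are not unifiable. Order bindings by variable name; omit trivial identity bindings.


{z ↦ (s (w (u)) (u))}


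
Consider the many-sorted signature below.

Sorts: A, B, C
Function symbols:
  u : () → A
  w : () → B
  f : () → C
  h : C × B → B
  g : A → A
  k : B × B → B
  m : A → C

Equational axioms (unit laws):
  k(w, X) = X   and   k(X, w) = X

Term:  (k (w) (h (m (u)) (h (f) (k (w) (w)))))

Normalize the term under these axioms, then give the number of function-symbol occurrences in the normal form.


size = 6

1. (k (w) (h (m (u)) (h (f) (k (w) (w)))))  →  (h (m (u)) (h (f) (k (w) (w))))
2. (h (m (u)) (h (f) (k (w) (w))))  →  (h (m (u)) (h (f) (w)))
normal form: (h (m (u)) (h (f) (w)))


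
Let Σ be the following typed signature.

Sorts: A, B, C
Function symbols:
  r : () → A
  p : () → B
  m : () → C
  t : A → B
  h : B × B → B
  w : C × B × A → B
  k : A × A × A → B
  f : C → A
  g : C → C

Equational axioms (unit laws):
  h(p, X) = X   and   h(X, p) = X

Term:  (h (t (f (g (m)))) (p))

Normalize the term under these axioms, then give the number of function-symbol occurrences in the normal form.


1. (h (t (f (g (m)))) (p))  →  (t (f (g (m))))
normal form: (t (f (g (m))))

size = 4


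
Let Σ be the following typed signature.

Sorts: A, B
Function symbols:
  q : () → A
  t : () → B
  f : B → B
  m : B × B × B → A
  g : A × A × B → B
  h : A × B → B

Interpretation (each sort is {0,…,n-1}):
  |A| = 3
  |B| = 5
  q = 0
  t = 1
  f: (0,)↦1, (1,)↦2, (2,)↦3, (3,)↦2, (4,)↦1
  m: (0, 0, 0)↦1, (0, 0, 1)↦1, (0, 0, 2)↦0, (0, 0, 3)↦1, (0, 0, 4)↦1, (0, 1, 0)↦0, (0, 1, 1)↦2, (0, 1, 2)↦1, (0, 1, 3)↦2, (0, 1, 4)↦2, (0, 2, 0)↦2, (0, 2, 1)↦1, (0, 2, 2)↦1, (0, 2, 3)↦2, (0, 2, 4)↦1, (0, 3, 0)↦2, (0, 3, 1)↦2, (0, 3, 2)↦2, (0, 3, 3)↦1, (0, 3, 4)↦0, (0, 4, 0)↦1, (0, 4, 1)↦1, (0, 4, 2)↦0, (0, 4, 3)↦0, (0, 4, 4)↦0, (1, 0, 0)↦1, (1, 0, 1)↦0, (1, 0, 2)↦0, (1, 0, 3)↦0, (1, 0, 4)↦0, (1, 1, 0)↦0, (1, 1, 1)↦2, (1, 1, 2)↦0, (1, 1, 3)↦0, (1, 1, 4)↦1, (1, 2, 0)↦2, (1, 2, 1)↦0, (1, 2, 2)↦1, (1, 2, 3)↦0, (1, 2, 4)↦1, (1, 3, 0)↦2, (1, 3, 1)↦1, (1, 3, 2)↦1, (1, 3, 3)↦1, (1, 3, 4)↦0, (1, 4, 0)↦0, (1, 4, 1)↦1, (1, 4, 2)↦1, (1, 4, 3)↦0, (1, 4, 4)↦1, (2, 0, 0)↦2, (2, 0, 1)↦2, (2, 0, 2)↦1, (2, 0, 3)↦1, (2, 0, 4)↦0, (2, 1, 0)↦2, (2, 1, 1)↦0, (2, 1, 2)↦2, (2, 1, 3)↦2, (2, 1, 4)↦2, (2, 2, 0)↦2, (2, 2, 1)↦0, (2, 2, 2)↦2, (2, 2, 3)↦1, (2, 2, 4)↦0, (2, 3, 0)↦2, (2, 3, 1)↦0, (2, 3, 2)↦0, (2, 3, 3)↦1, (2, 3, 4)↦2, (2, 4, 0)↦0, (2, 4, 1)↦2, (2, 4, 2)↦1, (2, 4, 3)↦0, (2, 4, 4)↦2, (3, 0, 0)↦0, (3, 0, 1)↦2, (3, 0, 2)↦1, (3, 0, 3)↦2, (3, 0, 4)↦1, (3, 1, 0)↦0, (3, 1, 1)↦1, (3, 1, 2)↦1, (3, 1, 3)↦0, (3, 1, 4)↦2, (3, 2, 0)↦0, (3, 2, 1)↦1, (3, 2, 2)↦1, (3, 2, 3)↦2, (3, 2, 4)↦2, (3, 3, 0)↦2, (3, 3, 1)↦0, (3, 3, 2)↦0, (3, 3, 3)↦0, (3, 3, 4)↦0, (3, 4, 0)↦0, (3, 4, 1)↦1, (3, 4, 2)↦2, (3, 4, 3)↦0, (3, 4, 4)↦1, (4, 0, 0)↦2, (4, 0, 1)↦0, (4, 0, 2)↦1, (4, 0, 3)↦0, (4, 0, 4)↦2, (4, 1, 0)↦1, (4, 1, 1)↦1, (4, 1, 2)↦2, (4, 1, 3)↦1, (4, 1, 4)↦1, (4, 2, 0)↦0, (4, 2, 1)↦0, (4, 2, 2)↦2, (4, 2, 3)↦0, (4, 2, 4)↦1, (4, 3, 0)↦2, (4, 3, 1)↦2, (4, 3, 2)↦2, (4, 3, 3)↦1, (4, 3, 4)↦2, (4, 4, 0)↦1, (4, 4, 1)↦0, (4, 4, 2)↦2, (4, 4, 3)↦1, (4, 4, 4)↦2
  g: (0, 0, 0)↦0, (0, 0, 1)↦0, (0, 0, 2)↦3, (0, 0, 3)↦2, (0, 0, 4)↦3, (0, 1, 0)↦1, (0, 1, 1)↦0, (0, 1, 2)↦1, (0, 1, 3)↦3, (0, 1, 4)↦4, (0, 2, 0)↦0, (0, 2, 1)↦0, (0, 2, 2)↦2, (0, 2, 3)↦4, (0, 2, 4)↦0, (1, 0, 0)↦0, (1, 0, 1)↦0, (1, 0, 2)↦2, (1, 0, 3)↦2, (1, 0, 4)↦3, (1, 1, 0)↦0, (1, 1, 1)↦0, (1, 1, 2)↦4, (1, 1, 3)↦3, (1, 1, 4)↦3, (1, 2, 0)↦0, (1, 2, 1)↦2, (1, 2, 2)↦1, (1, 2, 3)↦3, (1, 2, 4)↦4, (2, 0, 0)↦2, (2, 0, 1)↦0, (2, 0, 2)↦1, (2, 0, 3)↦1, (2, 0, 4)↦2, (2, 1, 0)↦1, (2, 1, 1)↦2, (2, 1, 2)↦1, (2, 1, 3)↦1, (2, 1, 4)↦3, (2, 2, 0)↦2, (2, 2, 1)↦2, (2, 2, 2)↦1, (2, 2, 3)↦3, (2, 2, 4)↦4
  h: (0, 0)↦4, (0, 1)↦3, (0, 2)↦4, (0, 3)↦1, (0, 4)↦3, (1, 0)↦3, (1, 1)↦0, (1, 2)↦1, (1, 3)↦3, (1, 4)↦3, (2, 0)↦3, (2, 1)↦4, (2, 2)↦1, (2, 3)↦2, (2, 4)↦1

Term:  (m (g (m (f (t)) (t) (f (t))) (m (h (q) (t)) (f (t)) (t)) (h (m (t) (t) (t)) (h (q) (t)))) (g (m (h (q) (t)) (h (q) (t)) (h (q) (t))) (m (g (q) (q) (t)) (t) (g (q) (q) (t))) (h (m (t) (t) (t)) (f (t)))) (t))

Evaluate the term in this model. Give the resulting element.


  t = 1
  (f (t)) = f(1,) = 2
  t = 1
  t = 1
  (f (t)) = f(1,) = 2
  (m (f (t)) (t) (f (t))) = m(2, 1, 2) = 2
  q = 0
  t = 1
  (h (q) (t)) = h(0, 1) = 3
  t = 1
  (f (t)) = f(1,) = 2
  t = 1
  (m (h (q) (t)) (f (t)) (t)) = m(3, 2, 1) = 1
  t = 1
  t = 1
  t = 1
  (m (t) (t) (t)) = m(1, 1, 1) = 2
  q = 0
  t = 1
  (h (q) (t)) = h(0, 1) = 3
  (h (m (t) (t) (t)) (h (q) (t))) = h(2, 3) = 2
  (g (m (f (t)) (t) (f (t))) (m (h (q) (t)) (f (t)) (t)) (h (m (t) (t) (t)) (h (q) (t)))) = g(2, 1, 2) = 1
  q = 0
  t = 1
  (h (q) (t)) = h(0, 1) = 3
  q = 0
  t = 1
  (h (q) (t)) = h(0, 1) = 3
  q = 0
  t = 1
  (h (q) (t)) = h(0, 1) = 3
  (m (h (q) (t)) (h (q) (t)) (h (q) (t))) = m(3, 3, 3) = 0
  q = 0
  q = 0
  t = 1
  (g (q) (q) (t)) = g(0, 0, 1) = 0
  t = 1
  q = 0
  q = 0
  t = 1
  (g (q) (q) (t)) = g(0, 0, 1) = 0
  (m (g (q) (q) (t)) (t) (g (q) (q) (t))) = m(0, 1, 0) = 0
  t = 1
  t = 1
  t = 1
  (m (t) (t) (t)) = m(1, 1, 1) = 2
  t = 1
  (f (t)) = f(1,) = 2
  (h (m (t) (t) (t)) (f (t))) = h(2, 2) = 1
  (g (m (h (q) (t)) (h (q) (t)) (h (q) (t))) (m (g (q) (q) (t)) (t) (g (q) (q) (t))) (h (m (t) (t) (t)) (f (t)))) = g(0, 0, 1) = 0
  t = 1
  (m (g (m (f (t)) (t) (f (t))) (m (h (q) (t)) (f (t)) (t)) (h (m (t) (t) (t)) (h (q) (t)))) (g (m (h (q) (t)) (h (q) (t)) (h (q) (t))) (m (g (q) (q) (t)) (t) (g (q) (q) (t))) (h (m (t) (t) (t)) (f (t)))) (t)) = m(1, 0, 1) = 0

value = 0


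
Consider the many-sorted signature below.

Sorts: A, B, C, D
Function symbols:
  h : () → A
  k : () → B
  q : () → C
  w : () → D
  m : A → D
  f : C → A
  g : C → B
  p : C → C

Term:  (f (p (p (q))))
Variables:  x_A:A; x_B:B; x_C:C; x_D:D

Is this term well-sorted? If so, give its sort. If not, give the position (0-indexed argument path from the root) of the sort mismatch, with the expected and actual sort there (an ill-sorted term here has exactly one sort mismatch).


      (q) : C
    (p (q)) : C
  (p (p (q))) : C
(f (p (p (q)))) : A

well-sorted; sort = A


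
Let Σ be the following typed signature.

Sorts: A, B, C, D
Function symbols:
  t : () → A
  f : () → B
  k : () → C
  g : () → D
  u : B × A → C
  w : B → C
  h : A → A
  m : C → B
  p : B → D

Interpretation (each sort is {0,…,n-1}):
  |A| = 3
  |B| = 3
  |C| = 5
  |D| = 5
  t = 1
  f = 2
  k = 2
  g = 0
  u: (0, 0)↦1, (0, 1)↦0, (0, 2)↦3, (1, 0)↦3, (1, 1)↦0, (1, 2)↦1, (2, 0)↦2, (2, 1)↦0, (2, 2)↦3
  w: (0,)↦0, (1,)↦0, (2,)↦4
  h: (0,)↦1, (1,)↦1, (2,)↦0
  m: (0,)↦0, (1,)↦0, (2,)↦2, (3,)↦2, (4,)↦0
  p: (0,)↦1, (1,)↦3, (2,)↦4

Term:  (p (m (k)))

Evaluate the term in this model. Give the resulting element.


value = 4

  k = 2
  (m (k)) = m(2,) = 2
  (p (m (k))) = p(2,) = 4


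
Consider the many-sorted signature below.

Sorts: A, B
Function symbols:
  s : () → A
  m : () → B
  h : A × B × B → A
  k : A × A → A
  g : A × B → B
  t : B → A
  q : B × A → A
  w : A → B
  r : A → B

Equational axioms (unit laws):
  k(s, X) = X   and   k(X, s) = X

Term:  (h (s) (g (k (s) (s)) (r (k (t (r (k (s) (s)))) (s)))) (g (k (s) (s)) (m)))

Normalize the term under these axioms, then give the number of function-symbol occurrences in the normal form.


size = 11

1. (h (s) (g (k (s) (s)) (r (k (t (r (k (s) (s)))) (s)))) (g (k (s) (s)) (m)))  →  (h (s) (g (s) (r (k (t (r (k (s) (s)))) (s)))) (g (k (s) (s)) (m)))
2. (h (s) (g (s) (r (k (t (r (k (s) (s)))) (s)))) (g (k (s) (s)) (m)))  →  (h (s) (g (s) (r (t (r (k (s) (s)))))) (g (k (s) (s)) (m)))
3. (h (s) (g (s) (r (t (r (k (s) (s)))))) (g (k (s) (s)) (m)))  →  (h (s) (g (s) (r (t (r (s))))) (g (k (s) (s)) (m)))
4. (h (s) (g (s) (r (t (r (s))))) (g (k (s) (s)) (m)))  →  (h (s) (g (s) (r (t (r (s))))) (g (s) (m)))
normal form: (h (s) (g (s) (r (t (r (s))))) (g (s) (m)))


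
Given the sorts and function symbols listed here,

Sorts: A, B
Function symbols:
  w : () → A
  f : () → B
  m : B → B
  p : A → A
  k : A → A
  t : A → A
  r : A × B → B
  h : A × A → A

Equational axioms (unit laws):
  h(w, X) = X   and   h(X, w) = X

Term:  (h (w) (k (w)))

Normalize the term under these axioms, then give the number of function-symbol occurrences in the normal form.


1. (h (w) (k (w)))  →  (k (w))
normal form: (k (w))

size = 2


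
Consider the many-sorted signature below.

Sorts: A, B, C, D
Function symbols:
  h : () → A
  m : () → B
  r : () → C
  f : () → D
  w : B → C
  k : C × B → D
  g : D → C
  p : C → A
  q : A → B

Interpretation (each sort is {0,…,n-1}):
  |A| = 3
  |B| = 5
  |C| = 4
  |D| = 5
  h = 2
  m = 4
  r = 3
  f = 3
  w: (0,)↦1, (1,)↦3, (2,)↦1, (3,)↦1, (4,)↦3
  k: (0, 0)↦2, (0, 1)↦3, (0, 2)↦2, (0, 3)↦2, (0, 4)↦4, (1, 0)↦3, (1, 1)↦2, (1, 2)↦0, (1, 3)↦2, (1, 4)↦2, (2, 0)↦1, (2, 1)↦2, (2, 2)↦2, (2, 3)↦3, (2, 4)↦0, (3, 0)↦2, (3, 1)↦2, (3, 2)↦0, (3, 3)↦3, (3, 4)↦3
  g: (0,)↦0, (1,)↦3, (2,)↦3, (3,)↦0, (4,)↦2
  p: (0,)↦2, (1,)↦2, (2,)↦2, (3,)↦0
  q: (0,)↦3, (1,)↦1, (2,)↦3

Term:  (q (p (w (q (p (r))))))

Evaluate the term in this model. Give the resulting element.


value = 3

  r = 3
  (p (r)) = p(3,) = 0
  (q (p (r))) = q(0,) = 3
  (w (q (p (r)))) = w(3,) = 1
  (p (w (q (p (r))))) = p(1,) = 2
  (q (p (w (q (p (r)))))) = q(2,) = 3


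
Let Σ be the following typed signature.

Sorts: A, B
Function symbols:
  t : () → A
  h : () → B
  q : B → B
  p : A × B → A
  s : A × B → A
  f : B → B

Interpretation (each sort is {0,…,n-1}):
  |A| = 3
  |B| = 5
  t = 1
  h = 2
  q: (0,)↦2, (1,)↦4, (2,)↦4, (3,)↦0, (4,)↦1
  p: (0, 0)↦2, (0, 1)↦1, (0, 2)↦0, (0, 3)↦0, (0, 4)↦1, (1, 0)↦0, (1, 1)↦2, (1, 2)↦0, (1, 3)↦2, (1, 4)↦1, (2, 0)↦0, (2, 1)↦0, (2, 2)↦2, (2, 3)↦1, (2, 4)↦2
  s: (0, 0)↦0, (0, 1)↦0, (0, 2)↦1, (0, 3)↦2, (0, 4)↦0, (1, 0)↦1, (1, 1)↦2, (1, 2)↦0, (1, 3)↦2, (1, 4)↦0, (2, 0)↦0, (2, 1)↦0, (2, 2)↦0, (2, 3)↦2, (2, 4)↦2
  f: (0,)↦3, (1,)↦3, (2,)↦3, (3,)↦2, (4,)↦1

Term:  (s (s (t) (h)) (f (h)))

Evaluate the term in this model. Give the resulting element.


value = 2

  t = 1
  h = 2
  (s (t) (h)) = s(1, 2) = 0
  h = 2
  (f (h)) = f(2,) = 3
  (s (s (t) (h)) (f (h))) = s(0, 3) = 2


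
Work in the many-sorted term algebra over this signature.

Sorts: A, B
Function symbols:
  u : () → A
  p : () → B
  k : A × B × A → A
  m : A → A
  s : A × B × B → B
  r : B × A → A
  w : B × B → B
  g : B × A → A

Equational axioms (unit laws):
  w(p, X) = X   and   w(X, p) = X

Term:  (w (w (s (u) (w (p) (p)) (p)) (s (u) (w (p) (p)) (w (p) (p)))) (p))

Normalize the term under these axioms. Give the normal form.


1. (w (w (s (u) (w (p) (p)) (p)) (s (u) (w (p) (p)) (w (p) (p)))) (p))  →  (w (s (u) (w (p) (p)) (p)) (s (u) (w (p) (p)) (w (p) (p))))
2. (w (s (u) (w (p) (p)) (p)) (s (u) (w (p) (p)) (w (p) (p))))  →  (w (s (u) (p) (p)) (s (u) (w (p) (p)) (w (p) (p))))
3. (w (s (u) (p) (p)) (s (u) (w (p) (p)) (w (p) (p))))  →  (w (s (u) (p) (p)) (s (u) (p) (w (p) (p))))
4. (w (s (u) (p) (p)) (s (u) (p) (w (p) (p))))  →  (w (s (u) (p) (p)) (s (u) (p) (p)))

normal form = (w (s (u) (p) (p)) (s (u) (p) (p)))


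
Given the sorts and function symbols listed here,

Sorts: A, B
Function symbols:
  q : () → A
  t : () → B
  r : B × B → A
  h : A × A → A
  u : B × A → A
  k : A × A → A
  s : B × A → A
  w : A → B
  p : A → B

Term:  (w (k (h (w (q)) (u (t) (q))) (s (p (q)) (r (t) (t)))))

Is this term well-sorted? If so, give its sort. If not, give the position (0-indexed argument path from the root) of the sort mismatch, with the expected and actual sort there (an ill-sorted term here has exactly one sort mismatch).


        (q) : A
      (w (q)) : B
        (t) : B
        (q) : A
      (u (t) (q)) : A
    (h (w (q)) (u (t) (q))) : ✗ arg 0 at [0, 0, 0] has sort B, expected A
        (q) : A
      (p (q)) : B
        (t) : B
        (t) : B
      (r (t) (t)) : A
    (s (p (q)) (r (t) (t))) : A

ill-sorted at position [0, 0, 0]: expected A, got B


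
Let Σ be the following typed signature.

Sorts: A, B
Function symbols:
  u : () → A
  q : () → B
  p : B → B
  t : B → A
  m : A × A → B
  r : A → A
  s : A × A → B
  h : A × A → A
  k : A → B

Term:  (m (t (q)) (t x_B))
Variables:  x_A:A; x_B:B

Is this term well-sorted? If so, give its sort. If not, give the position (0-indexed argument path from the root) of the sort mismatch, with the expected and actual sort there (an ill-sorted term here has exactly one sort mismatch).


    (q) : B
  (t (q)) : A
    x_B : B
  (t x_B) : A
(m (t (q)) (t x_B)) : B

well-sorted; sort = B


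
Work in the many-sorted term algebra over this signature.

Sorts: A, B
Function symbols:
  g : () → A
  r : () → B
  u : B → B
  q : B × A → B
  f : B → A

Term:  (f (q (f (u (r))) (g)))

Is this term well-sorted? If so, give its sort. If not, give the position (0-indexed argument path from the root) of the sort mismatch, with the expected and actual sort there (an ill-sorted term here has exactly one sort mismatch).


ill-sorted at position [0, 0]: expected B, got A

        (r) : B
      (u (r)) : B
    (f (u (r))) : A
    (g) : A
  (q (f (u (r))) (g)) : ✗ arg 0 at [0, 0] has sort A, expected B


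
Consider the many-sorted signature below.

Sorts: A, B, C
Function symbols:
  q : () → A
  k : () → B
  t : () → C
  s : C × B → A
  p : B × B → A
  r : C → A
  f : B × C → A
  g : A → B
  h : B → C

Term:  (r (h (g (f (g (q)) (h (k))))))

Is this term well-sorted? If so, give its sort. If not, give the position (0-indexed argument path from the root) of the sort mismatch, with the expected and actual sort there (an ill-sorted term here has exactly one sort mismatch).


          (q) : A
        (g (q)) : B
          (k) : B
        (h (k)) : C
      (f (g (q)) (h (k))) : A
    (g (f (g (q)) (h (k)))) : B
  (h (g (f (g (q)) (h (k))))) : C
(r (h (g (f (g (q)) (h (k)))))) : A

well-sorted; sort = A


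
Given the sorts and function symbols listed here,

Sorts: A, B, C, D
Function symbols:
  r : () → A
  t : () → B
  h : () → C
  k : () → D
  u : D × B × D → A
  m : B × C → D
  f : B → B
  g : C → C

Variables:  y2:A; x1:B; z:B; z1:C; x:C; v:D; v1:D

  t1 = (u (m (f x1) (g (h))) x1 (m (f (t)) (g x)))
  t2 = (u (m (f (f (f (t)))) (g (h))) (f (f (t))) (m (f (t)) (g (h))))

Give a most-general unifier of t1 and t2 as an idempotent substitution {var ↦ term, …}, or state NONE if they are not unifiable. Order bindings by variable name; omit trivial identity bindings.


{x ↦ (h), x1 ↦ (f (f (t)))}
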